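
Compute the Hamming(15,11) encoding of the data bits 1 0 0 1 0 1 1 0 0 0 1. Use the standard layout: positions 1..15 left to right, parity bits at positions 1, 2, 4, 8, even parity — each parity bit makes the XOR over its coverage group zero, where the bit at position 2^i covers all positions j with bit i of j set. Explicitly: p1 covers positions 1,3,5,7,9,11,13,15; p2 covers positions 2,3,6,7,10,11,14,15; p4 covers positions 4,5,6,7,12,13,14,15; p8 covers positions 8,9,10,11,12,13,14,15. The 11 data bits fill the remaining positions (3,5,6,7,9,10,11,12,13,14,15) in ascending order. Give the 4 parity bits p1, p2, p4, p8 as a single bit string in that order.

0101

Place data bits at non-power-of-two positions: b3=1, b5=0, b6=0, b7=1, b9=0, b10=1, b11=1, b12=0, b13=0, b14=0, b15=1.
p1 = XOR of data positions {3,5,7,9,11,13,15} = 1⊕0⊕1⊕0⊕1⊕0⊕1 = 0
p2 = XOR of data positions {3,6,7,10,11,14,15} = 1⊕0⊕1⊕1⊕1⊕0⊕1 = 1
p4 = XOR of data positions {5,6,7,12,13,14,15} = 0⊕0⊕1⊕0⊕0⊕0⊕1 = 0
p8 = XOR of data positions {9,10,11,12,13,14,15} = 0⊕1⊕1⊕0⊕0⊕0⊕1 = 1
Parity bits p1,p2,p4,p8 = 0101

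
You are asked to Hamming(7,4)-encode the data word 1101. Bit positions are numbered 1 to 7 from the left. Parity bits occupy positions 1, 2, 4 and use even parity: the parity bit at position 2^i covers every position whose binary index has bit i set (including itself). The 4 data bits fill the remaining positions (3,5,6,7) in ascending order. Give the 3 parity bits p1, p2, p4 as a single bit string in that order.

Place data bits at non-power-of-two positions: b3=1, b5=1, b6=0, b7=1.
p1 = XOR of data positions {3,5,7} = 1⊕1⊕1 = 1
p2 = XOR of data positions {3,6,7} = 1⊕0⊕1 = 0
p4 = XOR of data positions {5,6,7} = 1⊕0⊕1 = 0
Parity bits p1,p2,p4 = 100

100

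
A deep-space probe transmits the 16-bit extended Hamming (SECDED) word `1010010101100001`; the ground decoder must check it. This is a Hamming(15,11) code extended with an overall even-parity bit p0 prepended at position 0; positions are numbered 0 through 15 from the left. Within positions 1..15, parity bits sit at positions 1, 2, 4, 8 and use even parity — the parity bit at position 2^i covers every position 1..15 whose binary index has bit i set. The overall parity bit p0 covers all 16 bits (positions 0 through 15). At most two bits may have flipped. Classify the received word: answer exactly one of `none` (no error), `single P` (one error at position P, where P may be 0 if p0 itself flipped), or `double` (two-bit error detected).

single 12

s1: b1⊕b3⊕b5⊕b7⊕b9⊕b11⊕b13⊕b15 = 0⊕0⊕1⊕1⊕1⊕0⊕0⊕1 = 0
s2: b2⊕b3⊕b6⊕b7⊕b10⊕b11⊕b14⊕b15 = 1⊕0⊕0⊕1⊕1⊕0⊕0⊕1 = 0
s4: b4⊕b5⊕b6⊕b7⊕b12⊕b13⊕b14⊕b15 = 0⊕1⊕0⊕1⊕0⊕0⊕0⊕1 = 1
s8: b8⊕b9⊕b10⊕b11⊕b12⊕b13⊕b14⊕b15 = 0⊕1⊕1⊕0⊕0⊕0⊕0⊕1 = 1
Syndrome (s8...s1) = 1100 → position 12.
Overall parity (XOR of all 16 bits, including p0): 1⊕0⊕1⊕0⊕0⊕1⊕0⊕1⊕0⊕1⊕1⊕0⊕0⊕0⊕0⊕1 = 1
Overall=1, syndrome position=12 → single-bit error at position 12.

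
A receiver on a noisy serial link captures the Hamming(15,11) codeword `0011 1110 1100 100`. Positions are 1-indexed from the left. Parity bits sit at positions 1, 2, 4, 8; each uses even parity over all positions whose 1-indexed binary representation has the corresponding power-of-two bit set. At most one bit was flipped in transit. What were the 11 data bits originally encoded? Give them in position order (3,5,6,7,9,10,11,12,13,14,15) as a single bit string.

s1: b1⊕b3⊕b5⊕b7⊕b9⊕b11⊕b13⊕b15 = 0⊕1⊕1⊕1⊕1⊕0⊕1⊕0 = 1
s2: b2⊕b3⊕b6⊕b7⊕b10⊕b11⊕b14⊕b15 = 0⊕1⊕1⊕1⊕1⊕0⊕0⊕0 = 0
s4: b4⊕b5⊕b6⊕b7⊕b12⊕b13⊕b14⊕b15 = 1⊕1⊕1⊕1⊕0⊕1⊕0⊕0 = 1
s8: b8⊕b9⊕b10⊕b11⊕b12⊕b13⊕b14⊕b15 = 0⊕1⊕1⊕0⊕0⊕1⊕0⊕0 = 1
Syndrome (s8...s1) = 1101 → position 13.
Flip bit 13: corrected codeword = 001111101100000
Data bits at positions 3,5,6,7,9,10,11,12,13,14,15: 11111100000

11111100000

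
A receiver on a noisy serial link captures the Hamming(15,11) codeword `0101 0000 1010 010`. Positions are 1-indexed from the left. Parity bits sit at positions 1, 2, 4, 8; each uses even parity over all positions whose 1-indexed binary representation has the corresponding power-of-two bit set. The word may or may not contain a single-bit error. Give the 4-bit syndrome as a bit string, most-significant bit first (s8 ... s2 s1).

1010

s1: b1⊕b3⊕b5⊕b7⊕b9⊕b11⊕b13⊕b15 = 0⊕0⊕0⊕0⊕1⊕1⊕0⊕0 = 0
s2: b2⊕b3⊕b6⊕b7⊕b10⊕b11⊕b14⊕b15 = 1⊕0⊕0⊕0⊕0⊕1⊕1⊕0 = 1
s4: b4⊕b5⊕b6⊕b7⊕b12⊕b13⊕b14⊕b15 = 1⊕0⊕0⊕0⊕0⊕0⊕1⊕0 = 0
s8: b8⊕b9⊕b10⊕b11⊕b12⊕b13⊕b14⊕b15 = 0⊕1⊕0⊕1⊕0⊕0⊕1⊕0 = 1
Syndrome (s8...s1) = 1010 → position 10.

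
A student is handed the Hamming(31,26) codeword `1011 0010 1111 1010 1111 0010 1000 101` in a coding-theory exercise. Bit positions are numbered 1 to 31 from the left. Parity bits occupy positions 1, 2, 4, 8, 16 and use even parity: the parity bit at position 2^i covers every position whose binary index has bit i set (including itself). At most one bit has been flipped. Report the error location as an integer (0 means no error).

s1: b1⊕b3⊕b5⊕b7⊕b9⊕b11⊕b13⊕b15⊕b17⊕b19⊕b21⊕b23⊕b25⊕b27⊕b29⊕b31 = 1⊕1⊕0⊕1⊕1⊕1⊕1⊕1⊕1⊕1⊕0⊕1⊕1⊕0⊕1⊕1 = 1
s2: b2⊕b3⊕b6⊕b7⊕b10⊕b11⊕b14⊕b15⊕b18⊕b19⊕b22⊕b23⊕b26⊕b27⊕b30⊕b31 = 0⊕1⊕0⊕1⊕1⊕1⊕0⊕1⊕1⊕1⊕0⊕1⊕0⊕0⊕0⊕1 = 1
s4: b4⊕b5⊕b6⊕b7⊕b12⊕b13⊕b14⊕b15⊕b20⊕b21⊕b22⊕b23⊕b28⊕b29⊕b30⊕b31 = 1⊕0⊕0⊕1⊕1⊕1⊕0⊕1⊕1⊕0⊕0⊕1⊕0⊕1⊕0⊕1 = 1
s8: b8⊕b9⊕b10⊕b11⊕b12⊕b13⊕b14⊕b15⊕b24⊕b25⊕b26⊕b27⊕b28⊕b29⊕b30⊕b31 = 0⊕1⊕1⊕1⊕1⊕1⊕0⊕1⊕0⊕1⊕0⊕0⊕0⊕1⊕0⊕1 = 1
s16: b16⊕b17⊕b18⊕b19⊕b20⊕b21⊕b22⊕b23⊕b24⊕b25⊕b26⊕b27⊕b28⊕b29⊕b30⊕b31 = 0⊕1⊕1⊕1⊕1⊕0⊕0⊕1⊕0⊕1⊕0⊕0⊕0⊕1⊕0⊕1 = 0
Syndrome (s16...s1) = 01111 → position 15.

15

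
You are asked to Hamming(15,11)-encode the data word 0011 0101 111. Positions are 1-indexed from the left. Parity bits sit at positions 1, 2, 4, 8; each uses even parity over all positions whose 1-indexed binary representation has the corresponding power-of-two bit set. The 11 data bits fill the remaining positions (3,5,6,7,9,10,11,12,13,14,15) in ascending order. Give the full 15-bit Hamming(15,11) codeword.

Place data bits at non-power-of-two positions: b3=0, b5=0, b6=1, b7=1, b9=0, b10=1, b11=0, b12=1, b13=1, b14=1, b15=1.
p1 = XOR of data positions {3,5,7,9,11,13,15} = 0⊕0⊕1⊕0⊕0⊕1⊕1 = 1
p2 = XOR of data positions {3,6,7,10,11,14,15} = 0⊕1⊕1⊕1⊕0⊕1⊕1 = 1
p4 = XOR of data positions {5,6,7,12,13,14,15} = 0⊕1⊕1⊕1⊕1⊕1⊕1 = 0
p8 = XOR of data positions {9,10,11,12,13,14,15} = 0⊕1⊕0⊕1⊕1⊕1⊕1 = 1
Codeword b1..b15 = 110001110101111

110001110101111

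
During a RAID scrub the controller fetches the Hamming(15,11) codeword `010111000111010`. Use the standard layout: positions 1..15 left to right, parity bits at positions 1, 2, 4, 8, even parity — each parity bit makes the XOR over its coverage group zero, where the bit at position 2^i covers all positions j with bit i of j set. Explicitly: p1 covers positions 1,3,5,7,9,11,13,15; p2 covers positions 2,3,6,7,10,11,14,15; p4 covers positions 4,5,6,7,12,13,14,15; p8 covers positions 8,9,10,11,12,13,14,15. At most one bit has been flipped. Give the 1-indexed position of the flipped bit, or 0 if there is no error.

6

s1: b1⊕b3⊕b5⊕b7⊕b9⊕b11⊕b13⊕b15 = 0⊕0⊕1⊕0⊕0⊕1⊕0⊕0 = 0
s2: b2⊕b3⊕b6⊕b7⊕b10⊕b11⊕b14⊕b15 = 1⊕0⊕1⊕0⊕1⊕1⊕1⊕0 = 1
s4: b4⊕b5⊕b6⊕b7⊕b12⊕b13⊕b14⊕b15 = 1⊕1⊕1⊕0⊕1⊕0⊕1⊕0 = 1
s8: b8⊕b9⊕b10⊕b11⊕b12⊕b13⊕b14⊕b15 = 0⊕0⊕1⊕1⊕1⊕0⊕1⊕0 = 0
Syndrome (s8...s1) = 0110 → position 6.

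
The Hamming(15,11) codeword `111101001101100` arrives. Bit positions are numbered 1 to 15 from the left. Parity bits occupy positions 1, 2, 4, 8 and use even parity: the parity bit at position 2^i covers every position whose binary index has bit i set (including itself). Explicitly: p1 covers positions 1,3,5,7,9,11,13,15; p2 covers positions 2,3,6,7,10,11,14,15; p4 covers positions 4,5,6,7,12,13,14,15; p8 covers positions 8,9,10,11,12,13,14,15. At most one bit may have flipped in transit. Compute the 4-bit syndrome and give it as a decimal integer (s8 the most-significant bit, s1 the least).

s1: b1⊕b3⊕b5⊕b7⊕b9⊕b11⊕b13⊕b15 = 1⊕1⊕0⊕0⊕1⊕0⊕1⊕0 = 0
s2: b2⊕b3⊕b6⊕b7⊕b10⊕b11⊕b14⊕b15 = 1⊕1⊕1⊕0⊕1⊕0⊕0⊕0 = 0
s4: b4⊕b5⊕b6⊕b7⊕b12⊕b13⊕b14⊕b15 = 1⊕0⊕1⊕0⊕1⊕1⊕0⊕0 = 0
s8: b8⊕b9⊕b10⊕b11⊕b12⊕b13⊕b14⊕b15 = 0⊕1⊕1⊕0⊕1⊕1⊕0⊕0 = 0
Syndrome (s8...s1) = 0000 → position 0 (no error).

0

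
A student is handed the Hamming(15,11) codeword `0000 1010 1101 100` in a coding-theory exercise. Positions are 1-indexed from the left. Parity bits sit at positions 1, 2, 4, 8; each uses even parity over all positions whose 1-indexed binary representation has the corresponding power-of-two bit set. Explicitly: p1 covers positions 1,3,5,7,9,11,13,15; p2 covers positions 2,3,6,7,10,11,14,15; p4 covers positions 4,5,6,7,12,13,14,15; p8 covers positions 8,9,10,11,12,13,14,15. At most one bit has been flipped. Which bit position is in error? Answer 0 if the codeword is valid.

0

s1: b1⊕b3⊕b5⊕b7⊕b9⊕b11⊕b13⊕b15 = 0⊕0⊕1⊕1⊕1⊕0⊕1⊕0 = 0
s2: b2⊕b3⊕b6⊕b7⊕b10⊕b11⊕b14⊕b15 = 0⊕0⊕0⊕1⊕1⊕0⊕0⊕0 = 0
s4: b4⊕b5⊕b6⊕b7⊕b12⊕b13⊕b14⊕b15 = 0⊕1⊕0⊕1⊕1⊕1⊕0⊕0 = 0
s8: b8⊕b9⊕b10⊕b11⊕b12⊕b13⊕b14⊕b15 = 0⊕1⊕1⊕0⊕1⊕1⊕0⊕0 = 0
Syndrome (s8...s1) = 0000 → position 0 (no error).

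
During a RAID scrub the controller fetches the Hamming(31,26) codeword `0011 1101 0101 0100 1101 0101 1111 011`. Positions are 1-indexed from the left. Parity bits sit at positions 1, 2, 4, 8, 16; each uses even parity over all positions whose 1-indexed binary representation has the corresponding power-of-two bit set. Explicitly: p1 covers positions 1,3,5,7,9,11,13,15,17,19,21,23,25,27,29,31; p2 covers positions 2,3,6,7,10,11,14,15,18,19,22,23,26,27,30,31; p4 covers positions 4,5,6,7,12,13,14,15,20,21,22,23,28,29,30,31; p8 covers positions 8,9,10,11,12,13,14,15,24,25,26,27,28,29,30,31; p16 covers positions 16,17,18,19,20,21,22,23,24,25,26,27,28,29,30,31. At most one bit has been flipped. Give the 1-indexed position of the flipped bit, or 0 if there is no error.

s1: b1⊕b3⊕b5⊕b7⊕b9⊕b11⊕b13⊕b15⊕b17⊕b19⊕b21⊕b23⊕b25⊕b27⊕b29⊕b31 = 0⊕1⊕1⊕0⊕0⊕0⊕0⊕0⊕1⊕0⊕0⊕0⊕1⊕1⊕0⊕1 = 0
s2: b2⊕b3⊕b6⊕b7⊕b10⊕b11⊕b14⊕b15⊕b18⊕b19⊕b22⊕b23⊕b26⊕b27⊕b30⊕b31 = 0⊕1⊕1⊕0⊕1⊕0⊕1⊕0⊕1⊕0⊕1⊕0⊕1⊕1⊕1⊕1 = 0
s4: b4⊕b5⊕b6⊕b7⊕b12⊕b13⊕b14⊕b15⊕b20⊕b21⊕b22⊕b23⊕b28⊕b29⊕b30⊕b31 = 1⊕1⊕1⊕0⊕1⊕0⊕1⊕0⊕1⊕0⊕1⊕0⊕1⊕0⊕1⊕1 = 0
s8: b8⊕b9⊕b10⊕b11⊕b12⊕b13⊕b14⊕b15⊕b24⊕b25⊕b26⊕b27⊕b28⊕b29⊕b30⊕b31 = 1⊕0⊕1⊕0⊕1⊕0⊕1⊕0⊕1⊕1⊕1⊕1⊕1⊕0⊕1⊕1 = 1
s16: b16⊕b17⊕b18⊕b19⊕b20⊕b21⊕b22⊕b23⊕b24⊕b25⊕b26⊕b27⊕b28⊕b29⊕b30⊕b31 = 0⊕1⊕1⊕0⊕1⊕0⊕1⊕0⊕1⊕1⊕1⊕1⊕1⊕0⊕1⊕1 = 1
Syndrome (s16...s1) = 11000 → position 24.

24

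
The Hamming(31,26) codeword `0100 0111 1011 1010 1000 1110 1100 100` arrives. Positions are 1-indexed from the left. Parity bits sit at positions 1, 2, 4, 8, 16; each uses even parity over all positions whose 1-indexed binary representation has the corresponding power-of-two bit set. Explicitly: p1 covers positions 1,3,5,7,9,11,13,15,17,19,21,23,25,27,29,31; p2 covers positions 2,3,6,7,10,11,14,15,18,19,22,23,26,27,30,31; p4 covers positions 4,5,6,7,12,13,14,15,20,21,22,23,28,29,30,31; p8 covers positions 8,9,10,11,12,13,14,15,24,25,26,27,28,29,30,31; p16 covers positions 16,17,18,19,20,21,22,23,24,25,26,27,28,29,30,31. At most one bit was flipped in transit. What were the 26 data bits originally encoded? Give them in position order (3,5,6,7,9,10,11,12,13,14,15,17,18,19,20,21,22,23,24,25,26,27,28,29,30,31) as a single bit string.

s1: b1⊕b3⊕b5⊕b7⊕b9⊕b11⊕b13⊕b15⊕b17⊕b19⊕b21⊕b23⊕b25⊕b27⊕b29⊕b31 = 0⊕0⊕0⊕1⊕1⊕1⊕1⊕1⊕1⊕0⊕1⊕1⊕1⊕0⊕1⊕0 = 0
s2: b2⊕b3⊕b6⊕b7⊕b10⊕b11⊕b14⊕b15⊕b18⊕b19⊕b22⊕b23⊕b26⊕b27⊕b30⊕b31 = 1⊕0⊕1⊕1⊕0⊕1⊕0⊕1⊕0⊕0⊕1⊕1⊕1⊕0⊕0⊕0 = 0
s4: b4⊕b5⊕b6⊕b7⊕b12⊕b13⊕b14⊕b15⊕b20⊕b21⊕b22⊕b23⊕b28⊕b29⊕b30⊕b31 = 0⊕0⊕1⊕1⊕1⊕1⊕0⊕1⊕0⊕1⊕1⊕1⊕0⊕1⊕0⊕0 = 1
s8: b8⊕b9⊕b10⊕b11⊕b12⊕b13⊕b14⊕b15⊕b24⊕b25⊕b26⊕b27⊕b28⊕b29⊕b30⊕b31 = 1⊕1⊕0⊕1⊕1⊕1⊕0⊕1⊕0⊕1⊕1⊕0⊕0⊕1⊕0⊕0 = 1
s16: b16⊕b17⊕b18⊕b19⊕b20⊕b21⊕b22⊕b23⊕b24⊕b25⊕b26⊕b27⊕b28⊕b29⊕b30⊕b31 = 0⊕1⊕0⊕0⊕0⊕1⊕1⊕1⊕0⊕1⊕1⊕0⊕0⊕1⊕0⊕0 = 1
Syndrome (s16...s1) = 11100 → position 28.
Flip bit 28: corrected codeword = 0100011110111010100011101101100
Data bits at positions 3,5,6,7,9,10,11,12,13,14,15,17,18,19,20,21,22,23,24,25,26,27,28,29,30,31: 00111011101100011101101100

00111011101100011101101100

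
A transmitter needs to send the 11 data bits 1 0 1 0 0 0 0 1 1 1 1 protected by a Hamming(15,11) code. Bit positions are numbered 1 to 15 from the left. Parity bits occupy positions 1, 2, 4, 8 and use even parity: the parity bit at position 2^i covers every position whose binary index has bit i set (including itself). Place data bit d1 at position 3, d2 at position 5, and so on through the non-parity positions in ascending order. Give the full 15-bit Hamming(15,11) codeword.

101101000001111

Place data bits at non-power-of-two positions: b3=1, b5=0, b6=1, b7=0, b9=0, b10=0, b11=0, b12=1, b13=1, b14=1, b15=1.
p1 = XOR of data positions {3,5,7,9,11,13,15} = 1⊕0⊕0⊕0⊕0⊕1⊕1 = 1
p2 = XOR of data positions {3,6,7,10,11,14,15} = 1⊕1⊕0⊕0⊕0⊕1⊕1 = 0
p4 = XOR of data positions {5,6,7,12,13,14,15} = 0⊕1⊕0⊕1⊕1⊕1⊕1 = 1
p8 = XOR of data positions {9,10,11,12,13,14,15} = 0⊕0⊕0⊕1⊕1⊕1⊕1 = 0
Codeword b1..b15 = 101101000001111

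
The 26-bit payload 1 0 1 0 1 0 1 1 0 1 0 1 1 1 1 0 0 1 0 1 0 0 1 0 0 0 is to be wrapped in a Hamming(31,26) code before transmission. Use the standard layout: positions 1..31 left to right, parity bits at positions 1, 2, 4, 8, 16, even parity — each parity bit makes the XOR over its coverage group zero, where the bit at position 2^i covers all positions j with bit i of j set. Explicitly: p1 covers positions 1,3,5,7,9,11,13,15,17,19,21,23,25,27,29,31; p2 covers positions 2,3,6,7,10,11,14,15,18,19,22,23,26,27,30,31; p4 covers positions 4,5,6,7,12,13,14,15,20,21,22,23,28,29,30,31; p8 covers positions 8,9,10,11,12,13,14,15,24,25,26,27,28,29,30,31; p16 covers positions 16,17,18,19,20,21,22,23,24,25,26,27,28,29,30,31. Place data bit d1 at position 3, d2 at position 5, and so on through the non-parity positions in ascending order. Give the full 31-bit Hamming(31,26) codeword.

Place data bits at non-power-of-two positions: b3=1, b5=0, b6=1, b7=0, b9=1, b10=0, b11=1, b12=1, b13=0, b14=1, b15=0, b17=1, b18=1, b19=1, b20=1, b21=0, b22=0, b23=1, b24=0, b25=1, b26=0, b27=0, b28=1, b29=0, b30=0, b31=0.
p1 = XOR of data positions {3,5,7,9,11,13,15,17,19,21,23,25,27,29,31} = 1⊕0⊕0⊕1⊕1⊕0⊕0⊕1⊕1⊕0⊕1⊕1⊕0⊕0⊕0 = 1
p2 = XOR of data positions {3,6,7,10,11,14,15,18,19,22,23,26,27,30,31} = 1⊕1⊕0⊕0⊕1⊕1⊕0⊕1⊕1⊕0⊕1⊕0⊕0⊕0⊕0 = 1
p4 = XOR of data positions {5,6,7,12,13,14,15,20,21,22,23,28,29,30,31} = 0⊕1⊕0⊕1⊕0⊕1⊕0⊕1⊕0⊕0⊕1⊕1⊕0⊕0⊕0 = 0
p8 = XOR of data positions {9,10,11,12,13,14,15,24,25,26,27,28,29,30,31} = 1⊕0⊕1⊕1⊕0⊕1⊕0⊕0⊕1⊕0⊕0⊕1⊕0⊕0⊕0 = 0
p16 = XOR of data positions {17,18,19,20,21,22,23,24,25,26,27,28,29,30,31} = 1⊕1⊕1⊕1⊕0⊕0⊕1⊕0⊕1⊕0⊕0⊕1⊕0⊕0⊕0 = 1
Codeword b1..b31 = 1110010010110101111100101001000

1110010010110101111100101001000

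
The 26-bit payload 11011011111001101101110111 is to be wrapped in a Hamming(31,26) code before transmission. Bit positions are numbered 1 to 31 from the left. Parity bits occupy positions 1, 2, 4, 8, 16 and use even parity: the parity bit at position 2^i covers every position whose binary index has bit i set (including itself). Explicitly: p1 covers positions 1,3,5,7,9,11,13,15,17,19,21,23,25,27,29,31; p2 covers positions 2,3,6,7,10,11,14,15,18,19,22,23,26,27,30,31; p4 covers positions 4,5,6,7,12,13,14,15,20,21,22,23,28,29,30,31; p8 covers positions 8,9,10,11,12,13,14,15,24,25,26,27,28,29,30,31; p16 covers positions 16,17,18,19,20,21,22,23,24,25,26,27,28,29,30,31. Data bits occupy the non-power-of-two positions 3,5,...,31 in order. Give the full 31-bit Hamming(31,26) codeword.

1010101010111110001101101110111

Place data bits at non-power-of-two positions: b3=1, b5=1, b6=0, b7=1, b9=1, b10=0, b11=1, b12=1, b13=1, b14=1, b15=1, b17=0, b18=0, b19=1, b20=1, b21=0, b22=1, b23=1, b24=0, b25=1, b26=1, b27=1, b28=0, b29=1, b30=1, b31=1.
p1 = XOR of data positions {3,5,7,9,11,13,15,17,19,21,23,25,27,29,31} = 1⊕1⊕1⊕1⊕1⊕1⊕1⊕0⊕1⊕0⊕1⊕1⊕1⊕1⊕1 = 1
p2 = XOR of data positions {3,6,7,10,11,14,15,18,19,22,23,26,27,30,31} = 1⊕0⊕1⊕0⊕1⊕1⊕1⊕0⊕1⊕1⊕1⊕1⊕1⊕1⊕1 = 0
p4 = XOR of data positions {5,6,7,12,13,14,15,20,21,22,23,28,29,30,31} = 1⊕0⊕1⊕1⊕1⊕1⊕1⊕1⊕0⊕1⊕1⊕0⊕1⊕1⊕1 = 0
p8 = XOR of data positions {9,10,11,12,13,14,15,24,25,26,27,28,29,30,31} = 1⊕0⊕1⊕1⊕1⊕1⊕1⊕0⊕1⊕1⊕1⊕0⊕1⊕1⊕1 = 0
p16 = XOR of data positions {17,18,19,20,21,22,23,24,25,26,27,28,29,30,31} = 0⊕0⊕1⊕1⊕0⊕1⊕1⊕0⊕1⊕1⊕1⊕0⊕1⊕1⊕1 = 0
Codeword b1..b31 = 1010101010111110001101101110111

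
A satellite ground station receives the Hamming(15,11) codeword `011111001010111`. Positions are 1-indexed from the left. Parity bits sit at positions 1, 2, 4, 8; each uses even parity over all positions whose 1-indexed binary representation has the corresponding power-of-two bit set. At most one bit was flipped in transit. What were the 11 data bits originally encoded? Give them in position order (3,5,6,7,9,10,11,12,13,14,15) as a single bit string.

s1: b1⊕b3⊕b5⊕b7⊕b9⊕b11⊕b13⊕b15 = 0⊕1⊕1⊕0⊕1⊕1⊕1⊕1 = 0
s2: b2⊕b3⊕b6⊕b7⊕b10⊕b11⊕b14⊕b15 = 1⊕1⊕1⊕0⊕0⊕1⊕1⊕1 = 0
s4: b4⊕b5⊕b6⊕b7⊕b12⊕b13⊕b14⊕b15 = 1⊕1⊕1⊕0⊕0⊕1⊕1⊕1 = 0
s8: b8⊕b9⊕b10⊕b11⊕b12⊕b13⊕b14⊕b15 = 0⊕1⊕0⊕1⊕0⊕1⊕1⊕1 = 1
Syndrome (s8...s1) = 1000 → position 8.
Flip bit 8: corrected codeword = 011111011010111
Data bits at positions 3,5,6,7,9,10,11,12,13,14,15: 11101010111

11101010111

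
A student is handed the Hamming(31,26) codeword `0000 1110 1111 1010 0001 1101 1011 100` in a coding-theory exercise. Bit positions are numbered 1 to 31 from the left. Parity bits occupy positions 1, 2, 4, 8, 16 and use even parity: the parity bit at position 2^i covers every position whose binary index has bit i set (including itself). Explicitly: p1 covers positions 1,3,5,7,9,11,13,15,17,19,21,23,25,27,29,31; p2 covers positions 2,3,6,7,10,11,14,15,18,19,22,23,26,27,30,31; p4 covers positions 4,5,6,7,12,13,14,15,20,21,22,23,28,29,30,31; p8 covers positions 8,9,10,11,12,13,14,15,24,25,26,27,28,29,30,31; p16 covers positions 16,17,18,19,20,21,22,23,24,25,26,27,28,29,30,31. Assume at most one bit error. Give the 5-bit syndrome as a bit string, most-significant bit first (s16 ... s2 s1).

01110

s1: b1⊕b3⊕b5⊕b7⊕b9⊕b11⊕b13⊕b15⊕b17⊕b19⊕b21⊕b23⊕b25⊕b27⊕b29⊕b31 = 0⊕0⊕1⊕1⊕1⊕1⊕1⊕1⊕0⊕0⊕1⊕0⊕1⊕1⊕1⊕0 = 0
s2: b2⊕b3⊕b6⊕b7⊕b10⊕b11⊕b14⊕b15⊕b18⊕b19⊕b22⊕b23⊕b26⊕b27⊕b30⊕b31 = 0⊕0⊕1⊕1⊕1⊕1⊕0⊕1⊕0⊕0⊕1⊕0⊕0⊕1⊕0⊕0 = 1
s4: b4⊕b5⊕b6⊕b7⊕b12⊕b13⊕b14⊕b15⊕b20⊕b21⊕b22⊕b23⊕b28⊕b29⊕b30⊕b31 = 0⊕1⊕1⊕1⊕1⊕1⊕0⊕1⊕1⊕1⊕1⊕0⊕1⊕1⊕0⊕0 = 1
s8: b8⊕b9⊕b10⊕b11⊕b12⊕b13⊕b14⊕b15⊕b24⊕b25⊕b26⊕b27⊕b28⊕b29⊕b30⊕b31 = 0⊕1⊕1⊕1⊕1⊕1⊕0⊕1⊕1⊕1⊕0⊕1⊕1⊕1⊕0⊕0 = 1
s16: b16⊕b17⊕b18⊕b19⊕b20⊕b21⊕b22⊕b23⊕b24⊕b25⊕b26⊕b27⊕b28⊕b29⊕b30⊕b31 = 0⊕0⊕0⊕0⊕1⊕1⊕1⊕0⊕1⊕1⊕0⊕1⊕1⊕1⊕0⊕0 = 0
Syndrome (s16...s1) = 01110 → position 14.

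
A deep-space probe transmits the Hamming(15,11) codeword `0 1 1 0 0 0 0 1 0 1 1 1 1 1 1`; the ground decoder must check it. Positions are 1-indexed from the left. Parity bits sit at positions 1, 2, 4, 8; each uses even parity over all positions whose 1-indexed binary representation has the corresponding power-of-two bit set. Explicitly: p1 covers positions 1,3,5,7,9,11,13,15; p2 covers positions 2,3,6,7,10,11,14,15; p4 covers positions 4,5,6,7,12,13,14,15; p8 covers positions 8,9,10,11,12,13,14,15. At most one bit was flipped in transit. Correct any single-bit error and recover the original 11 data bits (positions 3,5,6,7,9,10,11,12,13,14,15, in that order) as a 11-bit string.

s1: b1⊕b3⊕b5⊕b7⊕b9⊕b11⊕b13⊕b15 = 0⊕1⊕0⊕0⊕0⊕1⊕1⊕1 = 0
s2: b2⊕b3⊕b6⊕b7⊕b10⊕b11⊕b14⊕b15 = 1⊕1⊕0⊕0⊕1⊕1⊕1⊕1 = 0
s4: b4⊕b5⊕b6⊕b7⊕b12⊕b13⊕b14⊕b15 = 0⊕0⊕0⊕0⊕1⊕1⊕1⊕1 = 0
s8: b8⊕b9⊕b10⊕b11⊕b12⊕b13⊕b14⊕b15 = 1⊕0⊕1⊕1⊕1⊕1⊕1⊕1 = 1
Syndrome (s8...s1) = 1000 → position 8.
Flip bit 8: corrected codeword = 011000000111111
Data bits at positions 3,5,6,7,9,10,11,12,13,14,15: 10000111111

10000111111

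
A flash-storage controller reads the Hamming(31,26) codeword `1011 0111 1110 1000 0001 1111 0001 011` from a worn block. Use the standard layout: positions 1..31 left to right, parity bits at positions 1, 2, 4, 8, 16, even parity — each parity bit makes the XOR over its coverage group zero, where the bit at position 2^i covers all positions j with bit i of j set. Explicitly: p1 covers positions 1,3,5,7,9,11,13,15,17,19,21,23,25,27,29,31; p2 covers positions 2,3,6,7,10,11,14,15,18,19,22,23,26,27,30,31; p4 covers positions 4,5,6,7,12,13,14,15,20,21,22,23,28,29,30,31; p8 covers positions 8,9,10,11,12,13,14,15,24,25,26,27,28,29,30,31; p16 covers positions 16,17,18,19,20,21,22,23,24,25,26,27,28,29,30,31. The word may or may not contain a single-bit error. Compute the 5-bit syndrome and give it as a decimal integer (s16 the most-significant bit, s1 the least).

15

s1: b1⊕b3⊕b5⊕b7⊕b9⊕b11⊕b13⊕b15⊕b17⊕b19⊕b21⊕b23⊕b25⊕b27⊕b29⊕b31 = 1⊕1⊕0⊕1⊕1⊕1⊕1⊕0⊕0⊕0⊕1⊕1⊕0⊕0⊕0⊕1 = 1
s2: b2⊕b3⊕b6⊕b7⊕b10⊕b11⊕b14⊕b15⊕b18⊕b19⊕b22⊕b23⊕b26⊕b27⊕b30⊕b31 = 0⊕1⊕1⊕1⊕1⊕1⊕0⊕0⊕0⊕0⊕1⊕1⊕0⊕0⊕1⊕1 = 1
s4: b4⊕b5⊕b6⊕b7⊕b12⊕b13⊕b14⊕b15⊕b20⊕b21⊕b22⊕b23⊕b28⊕b29⊕b30⊕b31 = 1⊕0⊕1⊕1⊕0⊕1⊕0⊕0⊕1⊕1⊕1⊕1⊕1⊕0⊕1⊕1 = 1
s8: b8⊕b9⊕b10⊕b11⊕b12⊕b13⊕b14⊕b15⊕b24⊕b25⊕b26⊕b27⊕b28⊕b29⊕b30⊕b31 = 1⊕1⊕1⊕1⊕0⊕1⊕0⊕0⊕1⊕0⊕0⊕0⊕1⊕0⊕1⊕1 = 1
s16: b16⊕b17⊕b18⊕b19⊕b20⊕b21⊕b22⊕b23⊕b24⊕b25⊕b26⊕b27⊕b28⊕b29⊕b30⊕b31 = 0⊕0⊕0⊕0⊕1⊕1⊕1⊕1⊕1⊕0⊕0⊕0⊕1⊕0⊕1⊕1 = 0
Syndrome (s16...s1) = 01111 → position 15.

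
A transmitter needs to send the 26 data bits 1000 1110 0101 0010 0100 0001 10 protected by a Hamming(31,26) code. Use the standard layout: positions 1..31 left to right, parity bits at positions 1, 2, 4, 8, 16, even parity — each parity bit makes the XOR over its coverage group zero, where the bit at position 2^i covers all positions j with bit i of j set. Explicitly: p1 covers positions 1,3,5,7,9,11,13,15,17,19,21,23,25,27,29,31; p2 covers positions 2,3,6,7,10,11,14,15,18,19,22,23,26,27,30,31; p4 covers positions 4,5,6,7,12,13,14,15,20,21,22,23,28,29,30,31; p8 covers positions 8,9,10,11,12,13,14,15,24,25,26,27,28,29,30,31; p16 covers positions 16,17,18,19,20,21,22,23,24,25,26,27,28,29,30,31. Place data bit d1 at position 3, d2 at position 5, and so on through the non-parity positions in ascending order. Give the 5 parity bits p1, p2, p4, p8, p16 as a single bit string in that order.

00101

Place data bits at non-power-of-two positions: b3=1, b5=0, b6=0, b7=0, b9=1, b10=1, b11=1, b12=0, b13=0, b14=1, b15=0, b17=1, b18=0, b19=0, b20=1, b21=0, b22=0, b23=1, b24=0, b25=0, b26=0, b27=0, b28=0, b29=1, b30=1, b31=0.
p1 = XOR of data positions {3,5,7,9,11,13,15,17,19,21,23,25,27,29,31} = 1⊕0⊕0⊕1⊕1⊕0⊕0⊕1⊕0⊕0⊕1⊕0⊕0⊕1⊕0 = 0
p2 = XOR of data positions {3,6,7,10,11,14,15,18,19,22,23,26,27,30,31} = 1⊕0⊕0⊕1⊕1⊕1⊕0⊕0⊕0⊕0⊕1⊕0⊕0⊕1⊕0 = 0
p4 = XOR of data positions {5,6,7,12,13,14,15,20,21,22,23,28,29,30,31} = 0⊕0⊕0⊕0⊕0⊕1⊕0⊕1⊕0⊕0⊕1⊕0⊕1⊕1⊕0 = 1
p8 = XOR of data positions {9,10,11,12,13,14,15,24,25,26,27,28,29,30,31} = 1⊕1⊕1⊕0⊕0⊕1⊕0⊕0⊕0⊕0⊕0⊕0⊕1⊕1⊕0 = 0
p16 = XOR of data positions {17,18,19,20,21,22,23,24,25,26,27,28,29,30,31} = 1⊕0⊕0⊕1⊕0⊕0⊕1⊕0⊕0⊕0⊕0⊕0⊕1⊕1⊕0 = 1
Parity bits p1,p2,p4,p8,p16 = 00101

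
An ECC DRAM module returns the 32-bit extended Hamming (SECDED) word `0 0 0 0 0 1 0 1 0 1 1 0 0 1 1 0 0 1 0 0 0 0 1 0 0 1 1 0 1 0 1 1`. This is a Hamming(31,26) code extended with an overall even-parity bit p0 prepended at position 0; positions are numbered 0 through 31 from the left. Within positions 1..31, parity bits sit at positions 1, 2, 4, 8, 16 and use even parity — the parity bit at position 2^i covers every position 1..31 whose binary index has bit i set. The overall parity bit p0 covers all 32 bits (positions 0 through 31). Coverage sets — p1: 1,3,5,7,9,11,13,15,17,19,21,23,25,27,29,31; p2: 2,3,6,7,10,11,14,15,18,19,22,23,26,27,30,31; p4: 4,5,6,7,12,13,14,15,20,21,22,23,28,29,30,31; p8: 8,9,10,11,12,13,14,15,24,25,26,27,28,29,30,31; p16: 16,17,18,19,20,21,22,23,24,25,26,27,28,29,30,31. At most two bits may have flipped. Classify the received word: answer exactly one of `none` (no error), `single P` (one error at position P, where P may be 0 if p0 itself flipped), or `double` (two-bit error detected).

single 27

s1: b1⊕b3⊕b5⊕b7⊕b9⊕b11⊕b13⊕b15⊕b17⊕b19⊕b21⊕b23⊕b25⊕b27⊕b29⊕b31 = 0⊕0⊕1⊕1⊕1⊕0⊕1⊕0⊕1⊕0⊕0⊕0⊕1⊕0⊕0⊕1 = 1
s2: b2⊕b3⊕b6⊕b7⊕b10⊕b11⊕b14⊕b15⊕b18⊕b19⊕b22⊕b23⊕b26⊕b27⊕b30⊕b31 = 0⊕0⊕0⊕1⊕1⊕0⊕1⊕0⊕0⊕0⊕1⊕0⊕1⊕0⊕1⊕1 = 1
s4: b4⊕b5⊕b6⊕b7⊕b12⊕b13⊕b14⊕b15⊕b20⊕b21⊕b22⊕b23⊕b28⊕b29⊕b30⊕b31 = 0⊕1⊕0⊕1⊕0⊕1⊕1⊕0⊕0⊕0⊕1⊕0⊕1⊕0⊕1⊕1 = 0
s8: b8⊕b9⊕b10⊕b11⊕b12⊕b13⊕b14⊕b15⊕b24⊕b25⊕b26⊕b27⊕b28⊕b29⊕b30⊕b31 = 0⊕1⊕1⊕0⊕0⊕1⊕1⊕0⊕0⊕1⊕1⊕0⊕1⊕0⊕1⊕1 = 1
s16: b16⊕b17⊕b18⊕b19⊕b20⊕b21⊕b22⊕b23⊕b24⊕b25⊕b26⊕b27⊕b28⊕b29⊕b30⊕b31 = 0⊕1⊕0⊕0⊕0⊕0⊕1⊕0⊕0⊕1⊕1⊕0⊕1⊕0⊕1⊕1 = 1
Syndrome (s16...s1) = 11011 → position 27.
Overall parity (XOR of all 32 bits, including p0): 0⊕0⊕0⊕0⊕0⊕1⊕0⊕1⊕0⊕1⊕1⊕0⊕0⊕1⊕1⊕0⊕0⊕1⊕0⊕0⊕0⊕0⊕1⊕0⊕0⊕1⊕1⊕0⊕1⊕0⊕1⊕1 = 1
Overall=1, syndrome position=27 → single-bit error at position 27.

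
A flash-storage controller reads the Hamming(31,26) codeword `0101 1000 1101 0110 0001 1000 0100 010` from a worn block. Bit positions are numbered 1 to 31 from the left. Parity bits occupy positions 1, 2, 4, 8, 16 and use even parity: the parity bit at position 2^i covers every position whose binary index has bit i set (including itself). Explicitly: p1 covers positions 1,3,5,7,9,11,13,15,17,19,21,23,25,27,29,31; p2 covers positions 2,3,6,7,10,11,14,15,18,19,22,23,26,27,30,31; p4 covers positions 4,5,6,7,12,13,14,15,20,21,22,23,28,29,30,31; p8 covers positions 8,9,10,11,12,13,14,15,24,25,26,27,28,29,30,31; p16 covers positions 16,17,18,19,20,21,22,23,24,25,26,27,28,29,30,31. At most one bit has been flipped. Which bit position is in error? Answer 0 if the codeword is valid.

s1: b1⊕b3⊕b5⊕b7⊕b9⊕b11⊕b13⊕b15⊕b17⊕b19⊕b21⊕b23⊕b25⊕b27⊕b29⊕b31 = 0⊕0⊕1⊕0⊕1⊕0⊕0⊕1⊕0⊕0⊕1⊕0⊕0⊕0⊕0⊕0 = 0
s2: b2⊕b3⊕b6⊕b7⊕b10⊕b11⊕b14⊕b15⊕b18⊕b19⊕b22⊕b23⊕b26⊕b27⊕b30⊕b31 = 1⊕0⊕0⊕0⊕1⊕0⊕1⊕1⊕0⊕0⊕0⊕0⊕1⊕0⊕1⊕0 = 0
s4: b4⊕b5⊕b6⊕b7⊕b12⊕b13⊕b14⊕b15⊕b20⊕b21⊕b22⊕b23⊕b28⊕b29⊕b30⊕b31 = 1⊕1⊕0⊕0⊕1⊕0⊕1⊕1⊕1⊕1⊕0⊕0⊕0⊕0⊕1⊕0 = 0
s8: b8⊕b9⊕b10⊕b11⊕b12⊕b13⊕b14⊕b15⊕b24⊕b25⊕b26⊕b27⊕b28⊕b29⊕b30⊕b31 = 0⊕1⊕1⊕0⊕1⊕0⊕1⊕1⊕0⊕0⊕1⊕0⊕0⊕0⊕1⊕0 = 1
s16: b16⊕b17⊕b18⊕b19⊕b20⊕b21⊕b22⊕b23⊕b24⊕b25⊕b26⊕b27⊕b28⊕b29⊕b30⊕b31 = 0⊕0⊕0⊕0⊕1⊕1⊕0⊕0⊕0⊕0⊕1⊕0⊕0⊕0⊕1⊕0 = 0
Syndrome (s16...s1) = 01000 → position 8.

8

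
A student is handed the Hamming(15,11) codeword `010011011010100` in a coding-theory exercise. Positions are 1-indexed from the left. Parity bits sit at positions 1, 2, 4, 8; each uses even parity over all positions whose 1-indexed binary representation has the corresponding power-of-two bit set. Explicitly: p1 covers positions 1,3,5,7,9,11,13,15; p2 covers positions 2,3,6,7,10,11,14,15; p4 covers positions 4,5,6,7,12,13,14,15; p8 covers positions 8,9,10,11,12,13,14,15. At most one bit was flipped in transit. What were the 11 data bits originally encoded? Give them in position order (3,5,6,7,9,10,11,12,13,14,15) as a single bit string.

s1: b1⊕b3⊕b5⊕b7⊕b9⊕b11⊕b13⊕b15 = 0⊕0⊕1⊕0⊕1⊕1⊕1⊕0 = 0
s2: b2⊕b3⊕b6⊕b7⊕b10⊕b11⊕b14⊕b15 = 1⊕0⊕1⊕0⊕0⊕1⊕0⊕0 = 1
s4: b4⊕b5⊕b6⊕b7⊕b12⊕b13⊕b14⊕b15 = 0⊕1⊕1⊕0⊕0⊕1⊕0⊕0 = 1
s8: b8⊕b9⊕b10⊕b11⊕b12⊕b13⊕b14⊕b15 = 1⊕1⊕0⊕1⊕0⊕1⊕0⊕0 = 0
Syndrome (s8...s1) = 0110 → position 6.
Flip bit 6: corrected codeword = 010010011010100
Data bits at positions 3,5,6,7,9,10,11,12,13,14,15: 01001010100

01001010100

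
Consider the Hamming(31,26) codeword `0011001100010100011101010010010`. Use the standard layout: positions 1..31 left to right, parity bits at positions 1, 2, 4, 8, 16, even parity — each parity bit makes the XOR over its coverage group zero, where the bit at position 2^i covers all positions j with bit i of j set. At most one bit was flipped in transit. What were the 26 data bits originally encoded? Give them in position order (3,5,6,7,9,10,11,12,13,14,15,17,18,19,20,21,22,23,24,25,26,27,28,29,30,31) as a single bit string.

s1: b1⊕b3⊕b5⊕b7⊕b9⊕b11⊕b13⊕b15⊕b17⊕b19⊕b21⊕b23⊕b25⊕b27⊕b29⊕b31 = 0⊕1⊕0⊕1⊕0⊕0⊕0⊕0⊕0⊕1⊕0⊕0⊕0⊕1⊕0⊕0 = 0
s2: b2⊕b3⊕b6⊕b7⊕b10⊕b11⊕b14⊕b15⊕b18⊕b19⊕b22⊕b23⊕b26⊕b27⊕b30⊕b31 = 0⊕1⊕0⊕1⊕0⊕0⊕1⊕0⊕1⊕1⊕1⊕0⊕0⊕1⊕1⊕0 = 0
s4: b4⊕b5⊕b6⊕b7⊕b12⊕b13⊕b14⊕b15⊕b20⊕b21⊕b22⊕b23⊕b28⊕b29⊕b30⊕b31 = 1⊕0⊕0⊕1⊕1⊕0⊕1⊕0⊕1⊕0⊕1⊕0⊕0⊕0⊕1⊕0 = 1
s8: b8⊕b9⊕b10⊕b11⊕b12⊕b13⊕b14⊕b15⊕b24⊕b25⊕b26⊕b27⊕b28⊕b29⊕b30⊕b31 = 1⊕0⊕0⊕0⊕1⊕0⊕1⊕0⊕1⊕0⊕0⊕1⊕0⊕0⊕1⊕0 = 0
s16: b16⊕b17⊕b18⊕b19⊕b20⊕b21⊕b22⊕b23⊕b24⊕b25⊕b26⊕b27⊕b28⊕b29⊕b30⊕b31 = 0⊕0⊕1⊕1⊕1⊕0⊕1⊕0⊕1⊕0⊕0⊕1⊕0⊕0⊕1⊕0 = 1
Syndrome (s16...s1) = 10100 → position 20.
Flip bit 20: corrected codeword = 0011001100010100011001010010010
Data bits at positions 3,5,6,7,9,10,11,12,13,14,15,17,18,19,20,21,22,23,24,25,26,27,28,29,30,31: 10010001010011001010010010

10010001010011001010010010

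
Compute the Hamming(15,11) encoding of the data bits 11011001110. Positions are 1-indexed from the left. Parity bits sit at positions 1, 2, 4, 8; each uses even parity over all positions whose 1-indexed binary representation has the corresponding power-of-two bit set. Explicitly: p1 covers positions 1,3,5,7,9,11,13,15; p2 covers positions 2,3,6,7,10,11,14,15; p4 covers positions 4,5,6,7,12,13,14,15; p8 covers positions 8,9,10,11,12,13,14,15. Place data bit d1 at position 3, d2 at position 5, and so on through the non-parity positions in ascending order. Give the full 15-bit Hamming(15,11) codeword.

111110101001110

Place data bits at non-power-of-two positions: b3=1, b5=1, b6=0, b7=1, b9=1, b10=0, b11=0, b12=1, b13=1, b14=1, b15=0.
p1 = XOR of data positions {3,5,7,9,11,13,15} = 1⊕1⊕1⊕1⊕0⊕1⊕0 = 1
p2 = XOR of data positions {3,6,7,10,11,14,15} = 1⊕0⊕1⊕0⊕0⊕1⊕0 = 1
p4 = XOR of data positions {5,6,7,12,13,14,15} = 1⊕0⊕1⊕1⊕1⊕1⊕0 = 1
p8 = XOR of data positions {9,10,11,12,13,14,15} = 1⊕0⊕0⊕1⊕1⊕1⊕0 = 0
Codeword b1..b15 = 111110101001110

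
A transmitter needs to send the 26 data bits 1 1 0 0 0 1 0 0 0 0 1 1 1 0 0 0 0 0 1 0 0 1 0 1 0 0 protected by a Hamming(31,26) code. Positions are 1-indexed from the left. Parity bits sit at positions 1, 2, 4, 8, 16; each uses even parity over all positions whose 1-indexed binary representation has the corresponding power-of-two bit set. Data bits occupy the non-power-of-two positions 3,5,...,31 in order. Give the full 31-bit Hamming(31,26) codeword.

Place data bits at non-power-of-two positions: b3=1, b5=1, b6=0, b7=0, b9=0, b10=1, b11=0, b12=0, b13=0, b14=0, b15=1, b17=1, b18=1, b19=0, b20=0, b21=0, b22=0, b23=0, b24=1, b25=0, b26=0, b27=1, b28=0, b29=1, b30=0, b31=0.
p1 = XOR of data positions {3,5,7,9,11,13,15,17,19,21,23,25,27,29,31} = 1⊕1⊕0⊕0⊕0⊕0⊕1⊕1⊕0⊕0⊕0⊕0⊕1⊕1⊕0 = 0
p2 = XOR of data positions {3,6,7,10,11,14,15,18,19,22,23,26,27,30,31} = 1⊕0⊕0⊕1⊕0⊕0⊕1⊕1⊕0⊕0⊕0⊕0⊕1⊕0⊕0 = 1
p4 = XOR of data positions {5,6,7,12,13,14,15,20,21,22,23,28,29,30,31} = 1⊕0⊕0⊕0⊕0⊕0⊕1⊕0⊕0⊕0⊕0⊕0⊕1⊕0⊕0 = 1
p8 = XOR of data positions {9,10,11,12,13,14,15,24,25,26,27,28,29,30,31} = 0⊕1⊕0⊕0⊕0⊕0⊕1⊕1⊕0⊕0⊕1⊕0⊕1⊕0⊕0 = 1
p16 = XOR of data positions {17,18,19,20,21,22,23,24,25,26,27,28,29,30,31} = 1⊕1⊕0⊕0⊕0⊕0⊕0⊕1⊕0⊕0⊕1⊕0⊕1⊕0⊕0 = 1
Codeword b1..b31 = 0111100101000011110000010010100

0111100101000011110000010010100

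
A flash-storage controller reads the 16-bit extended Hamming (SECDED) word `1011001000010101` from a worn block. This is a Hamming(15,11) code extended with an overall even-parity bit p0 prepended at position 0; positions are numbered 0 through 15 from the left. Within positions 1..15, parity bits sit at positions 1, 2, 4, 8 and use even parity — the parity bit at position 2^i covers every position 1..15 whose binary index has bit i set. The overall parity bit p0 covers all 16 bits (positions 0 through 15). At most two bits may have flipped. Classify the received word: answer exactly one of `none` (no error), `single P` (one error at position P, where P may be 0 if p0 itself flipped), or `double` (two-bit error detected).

single 14

s1: b1⊕b3⊕b5⊕b7⊕b9⊕b11⊕b13⊕b15 = 0⊕1⊕0⊕0⊕0⊕1⊕1⊕1 = 0
s2: b2⊕b3⊕b6⊕b7⊕b10⊕b11⊕b14⊕b15 = 1⊕1⊕1⊕0⊕0⊕1⊕0⊕1 = 1
s4: b4⊕b5⊕b6⊕b7⊕b12⊕b13⊕b14⊕b15 = 0⊕0⊕1⊕0⊕0⊕1⊕0⊕1 = 1
s8: b8⊕b9⊕b10⊕b11⊕b12⊕b13⊕b14⊕b15 = 0⊕0⊕0⊕1⊕0⊕1⊕0⊕1 = 1
Syndrome (s8...s1) = 1110 → position 14.
Overall parity (XOR of all 16 bits, including p0): 1⊕0⊕1⊕1⊕0⊕0⊕1⊕0⊕0⊕0⊕0⊕1⊕0⊕1⊕0⊕1 = 1
Overall=1, syndrome position=14 → single-bit error at position 14.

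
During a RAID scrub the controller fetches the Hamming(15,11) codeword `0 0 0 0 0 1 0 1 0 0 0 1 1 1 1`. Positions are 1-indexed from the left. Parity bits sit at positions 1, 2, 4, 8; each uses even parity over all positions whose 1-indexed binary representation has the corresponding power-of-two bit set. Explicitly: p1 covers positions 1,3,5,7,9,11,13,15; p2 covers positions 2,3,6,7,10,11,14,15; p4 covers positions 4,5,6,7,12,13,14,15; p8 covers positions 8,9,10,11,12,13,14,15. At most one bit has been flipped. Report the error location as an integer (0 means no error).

14

s1: b1⊕b3⊕b5⊕b7⊕b9⊕b11⊕b13⊕b15 = 0⊕0⊕0⊕0⊕0⊕0⊕1⊕1 = 0
s2: b2⊕b3⊕b6⊕b7⊕b10⊕b11⊕b14⊕b15 = 0⊕0⊕1⊕0⊕0⊕0⊕1⊕1 = 1
s4: b4⊕b5⊕b6⊕b7⊕b12⊕b13⊕b14⊕b15 = 0⊕0⊕1⊕0⊕1⊕1⊕1⊕1 = 1
s8: b8⊕b9⊕b10⊕b11⊕b12⊕b13⊕b14⊕b15 = 1⊕0⊕0⊕0⊕1⊕1⊕1⊕1 = 1
Syndrome (s8...s1) = 1110 → position 14.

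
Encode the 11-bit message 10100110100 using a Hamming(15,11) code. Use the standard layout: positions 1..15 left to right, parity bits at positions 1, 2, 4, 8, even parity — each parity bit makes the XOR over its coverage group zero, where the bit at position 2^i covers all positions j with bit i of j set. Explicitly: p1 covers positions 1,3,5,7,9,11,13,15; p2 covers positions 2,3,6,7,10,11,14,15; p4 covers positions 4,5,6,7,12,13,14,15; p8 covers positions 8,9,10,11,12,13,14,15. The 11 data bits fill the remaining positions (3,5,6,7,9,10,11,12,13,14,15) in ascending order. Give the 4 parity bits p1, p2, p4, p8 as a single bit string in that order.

1001

Place data bits at non-power-of-two positions: b3=1, b5=0, b6=1, b7=0, b9=0, b10=1, b11=1, b12=0, b13=1, b14=0, b15=0.
p1 = XOR of data positions {3,5,7,9,11,13,15} = 1⊕0⊕0⊕0⊕1⊕1⊕0 = 1
p2 = XOR of data positions {3,6,7,10,11,14,15} = 1⊕1⊕0⊕1⊕1⊕0⊕0 = 0
p4 = XOR of data positions {5,6,7,12,13,14,15} = 0⊕1⊕0⊕0⊕1⊕0⊕0 = 0
p8 = XOR of data positions {9,10,11,12,13,14,15} = 0⊕1⊕1⊕0⊕1⊕0⊕0 = 1
Parity bits p1,p2,p4,p8 = 1001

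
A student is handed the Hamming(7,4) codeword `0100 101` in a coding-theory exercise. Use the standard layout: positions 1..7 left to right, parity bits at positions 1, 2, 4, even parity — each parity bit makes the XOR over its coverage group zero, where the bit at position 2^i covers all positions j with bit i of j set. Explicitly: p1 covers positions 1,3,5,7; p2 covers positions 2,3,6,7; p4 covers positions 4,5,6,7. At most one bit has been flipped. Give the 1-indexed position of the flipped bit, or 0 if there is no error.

s1: b1⊕b3⊕b5⊕b7 = 0⊕0⊕1⊕1 = 0
s2: b2⊕b3⊕b6⊕b7 = 1⊕0⊕0⊕1 = 0
s4: b4⊕b5⊕b6⊕b7 = 0⊕1⊕0⊕1 = 0
Syndrome (s4...s1) = 000 → position 0 (no error).

0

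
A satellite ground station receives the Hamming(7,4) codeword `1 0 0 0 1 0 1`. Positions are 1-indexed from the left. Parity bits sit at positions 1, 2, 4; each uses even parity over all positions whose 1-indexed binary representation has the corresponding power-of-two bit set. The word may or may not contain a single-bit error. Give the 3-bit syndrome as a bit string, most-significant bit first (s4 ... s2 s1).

011

s1: b1⊕b3⊕b5⊕b7 = 1⊕0⊕1⊕1 = 1
s2: b2⊕b3⊕b6⊕b7 = 0⊕0⊕0⊕1 = 1
s4: b4⊕b5⊕b6⊕b7 = 0⊕1⊕0⊕1 = 0
Syndrome (s4...s1) = 011 → position 3.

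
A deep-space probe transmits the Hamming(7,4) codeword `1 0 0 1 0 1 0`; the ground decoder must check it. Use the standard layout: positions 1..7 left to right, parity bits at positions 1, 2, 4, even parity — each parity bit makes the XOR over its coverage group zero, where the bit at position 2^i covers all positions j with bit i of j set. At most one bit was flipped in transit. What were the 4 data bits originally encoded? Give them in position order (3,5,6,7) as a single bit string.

s1: b1⊕b3⊕b5⊕b7 = 1⊕0⊕0⊕0 = 1
s2: b2⊕b3⊕b6⊕b7 = 0⊕0⊕1⊕0 = 1
s4: b4⊕b5⊕b6⊕b7 = 1⊕0⊕1⊕0 = 0
Syndrome (s4...s1) = 011 → position 3.
Flip bit 3: corrected codeword = 1011010
Data bits at positions 3,5,6,7: 1010

1010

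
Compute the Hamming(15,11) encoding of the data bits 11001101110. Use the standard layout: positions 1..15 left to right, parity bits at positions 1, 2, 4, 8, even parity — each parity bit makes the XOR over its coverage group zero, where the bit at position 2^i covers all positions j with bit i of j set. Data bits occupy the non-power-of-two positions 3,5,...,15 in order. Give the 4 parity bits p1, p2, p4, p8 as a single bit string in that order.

0101

Place data bits at non-power-of-two positions: b3=1, b5=1, b6=0, b7=0, b9=1, b10=1, b11=0, b12=1, b13=1, b14=1, b15=0.
p1 = XOR of data positions {3,5,7,9,11,13,15} = 1⊕1⊕0⊕1⊕0⊕1⊕0 = 0
p2 = XOR of data positions {3,6,7,10,11,14,15} = 1⊕0⊕0⊕1⊕0⊕1⊕0 = 1
p4 = XOR of data positions {5,6,7,12,13,14,15} = 1⊕0⊕0⊕1⊕1⊕1⊕0 = 0
p8 = XOR of data positions {9,10,11,12,13,14,15} = 1⊕1⊕0⊕1⊕1⊕1⊕0 = 1
Parity bits p1,p2,p4,p8 = 0101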